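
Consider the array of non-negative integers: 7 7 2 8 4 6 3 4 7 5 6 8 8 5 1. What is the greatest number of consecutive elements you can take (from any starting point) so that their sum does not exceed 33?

6

→ 7: sum 7, len 1
→ 7: sum 14, len 2
→ 2: sum 16, len 3
→ 8: sum 24, len 4
→ 4: sum 28, len 5
→ 6 (dropped 7): sum 27, len 5
→ 3: sum 30, len 6
→ 4 (dropped 7): sum 27, len 6
→ 7 (dropped 2): sum 32, len 6
→ 5 (dropped 8): sum 29, len 6
→ 6 (dropped 4): sum 31, len 6
→ 8 (dropped 6): sum 33, len 6
→ 8 (dropped 3, 4, 7): sum 27, len 4
→ 5: sum 32, len 5
→ 1: sum 33, len 6
Longest length seen: 6.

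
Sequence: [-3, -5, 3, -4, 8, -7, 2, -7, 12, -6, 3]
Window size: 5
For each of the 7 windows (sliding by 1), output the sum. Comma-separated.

[-3, -5, 3, -4, 8] → sum -1
[-5, 3, -4, 8, -7] → sum -5
[3, -4, 8, -7, 2] → sum 2
[-4, 8, -7, 2, -7] → sum -8
[8, -7, 2, -7, 12] → sum 8
[-7, 2, -7, 12, -6] → sum -6
[2, -7, 12, -6, 3] → sum 4

-1, -5, 2, -8, 8, -6, 4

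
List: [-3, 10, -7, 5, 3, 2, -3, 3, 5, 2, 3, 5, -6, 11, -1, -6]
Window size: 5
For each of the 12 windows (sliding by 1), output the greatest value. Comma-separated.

Sliding a size-5 window across the 16 values:
[-3, 10, -7, 5, 3] → max 10
[10, -7, 5, 3, 2] → max 10
[-7, 5, 3, 2, -3] → max 5
[5, 3, 2, -3, 3] → max 5
[3, 2, -3, 3, 5] → max 5
[2, -3, 3, 5, 2] → max 5
[-3, 3, 5, 2, 3] → max 5
[3, 5, 2, 3, 5] → max 5
[5, 2, 3, 5, -6] → max 5
[2, 3, 5, -6, 11] → max 11
[3, 5, -6, 11, -1] → max 11
[5, -6, 11, -1, -6] → max 11

10, 10, 5, 5, 5, 5, 5, 5, 5, 11, 11, 11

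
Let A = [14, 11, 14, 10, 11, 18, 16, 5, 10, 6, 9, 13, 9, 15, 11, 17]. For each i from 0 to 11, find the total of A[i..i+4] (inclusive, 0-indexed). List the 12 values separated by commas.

60, 64, 69, 60, 60, 55, 46, 43, 47, 52, 57, 65

[14, 11, 14, 10, 11] → sum 60
[11, 14, 10, 11, 18] → sum 64
[14, 10, 11, 18, 16] → sum 69
[10, 11, 18, 16, 5] → sum 60
[11, 18, 16, 5, 10] → sum 60
[18, 16, 5, 10, 6] → sum 55
[16, 5, 10, 6, 9] → sum 46
[5, 10, 6, 9, 13] → sum 43
[10, 6, 9, 13, 9] → sum 47
[6, 9, 13, 9, 15] → sum 52
[9, 13, 9, 15, 11] → sum 57
[13, 9, 15, 11, 17] → sum 65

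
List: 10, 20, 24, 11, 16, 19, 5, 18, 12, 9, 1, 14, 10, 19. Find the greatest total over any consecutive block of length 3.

55

10 20 24 → sum 54
20 24 11 → sum 55
24 11 16 → sum 51
11 16 19 → sum 46
16 19 5 → sum 40
19 5 18 → sum 42
5 18 12 → sum 35
18 12 9 → sum 39
12 9 1 → sum 22
9 1 14 → sum 24
1 14 10 → sum 25
14 10 19 → sum 43
Greatest of these is 55.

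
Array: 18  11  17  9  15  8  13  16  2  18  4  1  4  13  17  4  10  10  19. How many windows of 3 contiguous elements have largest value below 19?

16

(18, 11, 17) → max 18  < 19 ✓
(11, 17, 9) → max 17  < 19 ✓
(17, 9, 15) → max 17  < 19 ✓
(9, 15, 8) → max 15  < 19 ✓
(15, 8, 13) → max 15  < 19 ✓
(8, 13, 16) → max 16  < 19 ✓
(13, 16, 2) → max 16  < 19 ✓
(16, 2, 18) → max 18  < 19 ✓
(2, 18, 4) → max 18  < 19 ✓
(18, 4, 1) → max 18  < 19 ✓
(4, 1, 4) → max 4  < 19 ✓
(1, 4, 13) → max 13  < 19 ✓
(4, 13, 17) → max 17  < 19 ✓
(13, 17, 4) → max 17  < 19 ✓
(17, 4, 10) → max 17  < 19 ✓
(4, 10, 10) → max 10  < 19 ✓
(10, 10, 19) → max 19
16 windows satisfy the condition.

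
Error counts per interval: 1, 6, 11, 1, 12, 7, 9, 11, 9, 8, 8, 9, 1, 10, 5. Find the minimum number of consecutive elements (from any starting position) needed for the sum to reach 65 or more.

add 1: running sum 1 < 65
add 6: running sum 7 < 65
add 11: running sum 18 < 65
add 1: running sum 19 < 65
add 12: running sum 31 < 65
add 7: running sum 38 < 65
add 9: running sum 47 < 65
add 11: running sum 58 < 65
add 9: shortest ending here [6, 11, 1, 12, 7, 9, 11, 9] sum 66, len 8
add 8: shortest ending here [11, 1, 12, 7, 9, 11, 9, 8] sum 68, len 8
add 8: shortest ending here [1, 12, 7, 9, 11, 9, 8, 8] sum 65, len 8
add 9: shortest ending here [12, 7, 9, 11, 9, 8, 8, 9] sum 73, len 8
add 1: shortest ending here [12, 7, 9, 11, 9, 8, 8, 9, 1] sum 74, len 9
add 10: shortest ending here [9, 11, 9, 8, 8, 9, 1, 10] sum 65, len 8
add 5: shortest ending here [9, 11, 9, 8, 8, 9, 1, 10, 5] sum 70, len 9
Shortest qualifying length: 8.

8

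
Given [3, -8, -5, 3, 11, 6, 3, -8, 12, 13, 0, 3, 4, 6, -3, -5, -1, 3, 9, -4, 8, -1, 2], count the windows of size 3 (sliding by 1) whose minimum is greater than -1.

3 -8 -5 → min -8
-8 -5 3 → min -8
-5 3 11 → min -5
3 11 6 → min 3  > -1 ✓
11 6 3 → min 3  > -1 ✓
6 3 -8 → min -8
3 -8 12 → min -8
-8 12 13 → min -8
12 13 0 → min 0  > -1 ✓
13 0 3 → min 0  > -1 ✓
0 3 4 → min 0  > -1 ✓
3 4 6 → min 3  > -1 ✓
4 6 -3 → min -3
6 -3 -5 → min -5
-3 -5 -1 → min -5
-5 -1 3 → min -5
-1 3 9 → min -1
3 9 -4 → min -4
9 -4 8 → min -4
-4 8 -1 → min -4
8 -1 2 → min -1
6 windows satisfy the condition.

6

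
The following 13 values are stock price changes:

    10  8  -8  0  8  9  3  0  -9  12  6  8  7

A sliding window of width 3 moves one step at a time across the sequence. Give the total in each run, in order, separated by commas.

10, 0, 0, 17, 20, 12, -6, 3, 9, 26, 21

Sliding a size-3 window across the 13 values:
10 8 -8 → sum 10
8 -8 0 → sum 0
-8 0 8 → sum 0
0 8 9 → sum 17
8 9 3 → sum 20
9 3 0 → sum 12
3 0 -9 → sum -6
0 -9 12 → sum 3
-9 12 6 → sum 9
12 6 8 → sum 26
6 8 7 → sum 21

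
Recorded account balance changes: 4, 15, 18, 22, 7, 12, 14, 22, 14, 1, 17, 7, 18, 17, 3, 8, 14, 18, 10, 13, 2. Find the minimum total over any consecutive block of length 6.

4 15 18 22 7 12 → sum 78
15 18 22 7 12 14 → sum 88
18 22 7 12 14 22 → sum 95
22 7 12 14 22 14 → sum 91
7 12 14 22 14 1 → sum 70
12 14 22 14 1 17 → sum 80
14 22 14 1 17 7 → sum 75
22 14 1 17 7 18 → sum 79
14 1 17 7 18 17 → sum 74
1 17 7 18 17 3 → sum 63
17 7 18 17 3 8 → sum 70
7 18 17 3 8 14 → sum 67
18 17 3 8 14 18 → sum 78
17 3 8 14 18 10 → sum 70
3 8 14 18 10 13 → sum 66
8 14 18 10 13 2 → sum 65
Minimum of these is 63.

63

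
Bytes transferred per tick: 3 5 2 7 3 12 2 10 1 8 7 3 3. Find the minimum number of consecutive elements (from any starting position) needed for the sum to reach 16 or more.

3

add 3: running sum 3 < 16
add 5: running sum 8 < 16
add 2: running sum 10 < 16
add 7: shortest ending here [3, 5, 2, 7] sum 17, len 4
add 3: shortest ending here [5, 2, 7, 3] sum 17, len 4
add 12: shortest ending here [7, 3, 12] sum 22, len 3
add 2: shortest ending here [3, 12, 2] sum 17, len 3
add 10: shortest ending here [12, 2, 10] sum 24, len 3
add 1: shortest ending here [12, 2, 10, 1] sum 25, len 4
add 8: shortest ending here [10, 1, 8] sum 19, len 3
add 7: shortest ending here [1, 8, 7] sum 16, len 3
add 3: shortest ending here [8, 7, 3] sum 18, len 3
add 3: shortest ending here [8, 7, 3, 3] sum 21, len 4
Shortest qualifying length: 3.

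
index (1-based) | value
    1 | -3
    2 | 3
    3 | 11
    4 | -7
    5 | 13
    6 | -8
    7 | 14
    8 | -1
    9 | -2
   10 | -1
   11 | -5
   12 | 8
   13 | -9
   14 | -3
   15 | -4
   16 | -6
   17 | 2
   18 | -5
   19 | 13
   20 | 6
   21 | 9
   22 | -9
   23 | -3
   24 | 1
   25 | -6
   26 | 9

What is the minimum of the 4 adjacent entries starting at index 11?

Elements at indices 11..14: -5, 8, -9, -3
min(-5, 8, -9, -3) = -9

-9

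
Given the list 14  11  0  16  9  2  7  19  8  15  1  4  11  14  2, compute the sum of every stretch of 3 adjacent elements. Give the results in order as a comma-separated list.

25, 27, 25, 27, 18, 28, 34, 42, 24, 20, 16, 29, 27

14 11 0 → sum 25
11 0 16 → sum 27
0 16 9 → sum 25
16 9 2 → sum 27
9 2 7 → sum 18
2 7 19 → sum 28
7 19 8 → sum 34
19 8 15 → sum 42
8 15 1 → sum 24
15 1 4 → sum 20
1 4 11 → sum 16
4 11 14 → sum 29
11 14 2 → sum 27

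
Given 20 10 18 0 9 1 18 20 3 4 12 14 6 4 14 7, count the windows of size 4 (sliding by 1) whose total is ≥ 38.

[20, 10, 18, 0] → sum 48  ≥ 38 ✓
[10, 18, 0, 9] → sum 37
[18, 0, 9, 1] → sum 28
[0, 9, 1, 18] → sum 28
[9, 1, 18, 20] → sum 48  ≥ 38 ✓
[1, 18, 20, 3] → sum 42  ≥ 38 ✓
[18, 20, 3, 4] → sum 45  ≥ 38 ✓
[20, 3, 4, 12] → sum 39  ≥ 38 ✓
[3, 4, 12, 14] → sum 33
[4, 12, 14, 6] → sum 36
[12, 14, 6, 4] → sum 36
[14, 6, 4, 14] → sum 38  ≥ 38 ✓
[6, 4, 14, 7] → sum 31
6 windows satisfy the condition.

6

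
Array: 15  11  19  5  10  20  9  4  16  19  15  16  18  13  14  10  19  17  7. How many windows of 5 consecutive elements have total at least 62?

12

[15, 11, 19, 5, 10] → sum 60
[11, 19, 5, 10, 20] → sum 65  ≥ 62 ✓
[19, 5, 10, 20, 9] → sum 63  ≥ 62 ✓
[5, 10, 20, 9, 4] → sum 48
[10, 20, 9, 4, 16] → sum 59
[20, 9, 4, 16, 19] → sum 68  ≥ 62 ✓
[9, 4, 16, 19, 15] → sum 63  ≥ 62 ✓
[4, 16, 19, 15, 16] → sum 70  ≥ 62 ✓
[16, 19, 15, 16, 18] → sum 84  ≥ 62 ✓
[19, 15, 16, 18, 13] → sum 81  ≥ 62 ✓
[15, 16, 18, 13, 14] → sum 76  ≥ 62 ✓
[16, 18, 13, 14, 10] → sum 71  ≥ 62 ✓
[18, 13, 14, 10, 19] → sum 74  ≥ 62 ✓
[13, 14, 10, 19, 17] → sum 73  ≥ 62 ✓
[14, 10, 19, 17, 7] → sum 67  ≥ 62 ✓
12 windows satisfy the condition.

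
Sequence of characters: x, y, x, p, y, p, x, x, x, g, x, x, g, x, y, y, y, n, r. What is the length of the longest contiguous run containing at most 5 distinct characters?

18

[x] 1 distinct, len 1
[x, y] 2 distinct, len 2
[x, y, x] 2 distinct, len 3
[x, y, x, p] 3 distinct, len 4
[x, y, x, p, y] 3 distinct, len 5
[x, y, x, p, y, p] 3 distinct, len 6
[x, y, x, p, y, p, x] 3 distinct, len 7
[x, y, x, p, y, p, x, x] 3 distinct, len 8
[x, y, x, p, y, p, x, x, x] 3 distinct, len 9
[x, y, x, p, y, p, x, x, x, g] 4 distinct, len 10
[x, y, x, p, y, p, x, x, x, g, x] 4 distinct, len 11
[x, y, x, p, y, p, x, x, x, g, x, x] 4 distinct, len 12
[x, y, x, p, y, p, x, x, x, g, x, x, g] 4 distinct, len 13
[x, y, x, p, y, p, x, x, x, g, x, x, g, x] 4 distinct, len 14
[x, y, x, p, y, p, x, x, x, g, x, x, g, x, y] 4 distinct, len 15
[x, y, x, p, y, p, x, x, x, g, x, x, g, x, y, y] 4 distinct, len 16
[x, y, x, p, y, p, x, x, x, g, x, x, g, x, y, y, y] 4 distinct, len 17
[x, y, x, p, y, p, x, x, x, g, x, x, g, x, y, y, y, n] 5 distinct, len 18
[x, x, x, g, x, x, g, x, y, y, y, n, r] 5 distinct, len 13
Longest length with ≤5 distinct: 18.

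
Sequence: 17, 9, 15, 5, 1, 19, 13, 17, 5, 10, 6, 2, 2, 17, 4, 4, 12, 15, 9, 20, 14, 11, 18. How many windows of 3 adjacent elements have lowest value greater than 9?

(17, 9, 15) → min 9
(9, 15, 5) → min 5
(15, 5, 1) → min 1
(5, 1, 19) → min 1
(1, 19, 13) → min 1
(19, 13, 17) → min 13  > 9 ✓
(13, 17, 5) → min 5
(17, 5, 10) → min 5
(5, 10, 6) → min 5
(10, 6, 2) → min 2
(6, 2, 2) → min 2
(2, 2, 17) → min 2
(2, 17, 4) → min 2
(17, 4, 4) → min 4
(4, 4, 12) → min 4
(4, 12, 15) → min 4
(12, 15, 9) → min 9
(15, 9, 20) → min 9
(9, 20, 14) → min 9
(20, 14, 11) → min 11  > 9 ✓
(14, 11, 18) → min 11  > 9 ✓
3 windows satisfy the condition.

3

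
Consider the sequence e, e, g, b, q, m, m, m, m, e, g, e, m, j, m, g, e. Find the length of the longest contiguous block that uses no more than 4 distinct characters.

add e: window [e] (1 distinct), len 1
add e: window [e, e] (1 distinct), len 2
add g: window [e, e, g] (2 distinct), len 3
add b: window [e, e, g, b] (3 distinct), len 4
add q: window [e, e, g, b, q] (4 distinct), len 5
add m: window [g, b, q, m] (4 distinct), len 4
add m: window [g, b, q, m, m] (4 distinct), len 5
add m: window [g, b, q, m, m, m] (4 distinct), len 6
add m: window [g, b, q, m, m, m, m] (4 distinct), len 7
add e: window [b, q, m, m, m, m, e] (4 distinct), len 7
add g: window [q, m, m, m, m, e, g] (4 distinct), len 7
add e: window [q, m, m, m, m, e, g, e] (4 distinct), len 8
add m: window [q, m, m, m, m, e, g, e, m] (4 distinct), len 9
add j: window [m, m, m, m, e, g, e, m, j] (4 distinct), len 9
add m: window [m, m, m, m, e, g, e, m, j, m] (4 distinct), len 10
add g: window [m, m, m, m, e, g, e, m, j, m, g] (4 distinct), len 11
add e: window [m, m, m, m, e, g, e, m, j, m, g, e] (4 distinct), len 12
Longest length with ≤4 distinct: 12.

12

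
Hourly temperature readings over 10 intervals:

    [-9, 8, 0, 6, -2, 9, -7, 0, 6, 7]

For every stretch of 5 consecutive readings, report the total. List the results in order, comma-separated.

-9 8 0 6 -2 → sum 3
8 0 6 -2 9 → sum 21
0 6 -2 9 -7 → sum 6
6 -2 9 -7 0 → sum 6
-2 9 -7 0 6 → sum 6
9 -7 0 6 7 → sum 15

3, 21, 6, 6, 6, 15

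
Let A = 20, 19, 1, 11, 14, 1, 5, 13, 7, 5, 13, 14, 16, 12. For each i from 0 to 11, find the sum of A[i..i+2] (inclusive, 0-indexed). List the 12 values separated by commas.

[20, 19, 1] → sum 40
[19, 1, 11] → sum 31
[1, 11, 14] → sum 26
[11, 14, 1] → sum 26
[14, 1, 5] → sum 20
[1, 5, 13] → sum 19
[5, 13, 7] → sum 25
[13, 7, 5] → sum 25
[7, 5, 13] → sum 25
[5, 13, 14] → sum 32
[13, 14, 16] → sum 43
[14, 16, 12] → sum 42

40, 31, 26, 26, 20, 19, 25, 25, 25, 32, 43, 42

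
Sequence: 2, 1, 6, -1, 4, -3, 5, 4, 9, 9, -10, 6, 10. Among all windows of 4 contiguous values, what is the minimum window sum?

(2, 1, 6, -1) → sum 8
(1, 6, -1, 4) → sum 10
(6, -1, 4, -3) → sum 6
(-1, 4, -3, 5) → sum 5
(4, -3, 5, 4) → sum 10
(-3, 5, 4, 9) → sum 15
(5, 4, 9, 9) → sum 27
(4, 9, 9, -10) → sum 12
(9, 9, -10, 6) → sum 14
(9, -10, 6, 10) → sum 15
Minimum of these is 5.

5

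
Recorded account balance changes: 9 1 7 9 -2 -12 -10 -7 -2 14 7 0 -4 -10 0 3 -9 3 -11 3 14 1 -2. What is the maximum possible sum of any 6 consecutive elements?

9 1 7 9 -2 -12 → sum 12
1 7 9 -2 -12 -10 → sum -7
7 9 -2 -12 -10 -7 → sum -15
9 -2 -12 -10 -7 -2 → sum -24
-2 -12 -10 -7 -2 14 → sum -19
-12 -10 -7 -2 14 7 → sum -10
-10 -7 -2 14 7 0 → sum 2
-7 -2 14 7 0 -4 → sum 8
-2 14 7 0 -4 -10 → sum 5
14 7 0 -4 -10 0 → sum 7
7 0 -4 -10 0 3 → sum -4
0 -4 -10 0 3 -9 → sum -20
-4 -10 0 3 -9 3 → sum -17
-10 0 3 -9 3 -11 → sum -24
0 3 -9 3 -11 3 → sum -11
3 -9 3 -11 3 14 → sum 3
-9 3 -11 3 14 1 → sum 1
3 -11 3 14 1 -2 → sum 8
Maximum of these is 12.

12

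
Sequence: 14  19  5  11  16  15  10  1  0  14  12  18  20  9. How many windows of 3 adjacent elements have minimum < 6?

7

[14, 19, 5] → min 5  < 6 ✓
[19, 5, 11] → min 5  < 6 ✓
[5, 11, 16] → min 5  < 6 ✓
[11, 16, 15] → min 11
[16, 15, 10] → min 10
[15, 10, 1] → min 1  < 6 ✓
[10, 1, 0] → min 0  < 6 ✓
[1, 0, 14] → min 0  < 6 ✓
[0, 14, 12] → min 0  < 6 ✓
[14, 12, 18] → min 12
[12, 18, 20] → min 12
[18, 20, 9] → min 9
7 windows satisfy the condition.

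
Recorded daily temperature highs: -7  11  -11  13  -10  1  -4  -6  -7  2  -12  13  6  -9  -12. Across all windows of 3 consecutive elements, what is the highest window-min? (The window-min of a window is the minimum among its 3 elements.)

-6

[-7, 11, -11] → min -11
[11, -11, 13] → min -11
[-11, 13, -10] → min -11
[13, -10, 1] → min -10
[-10, 1, -4] → min -10
[1, -4, -6] → min -6
[-4, -6, -7] → min -7
[-6, -7, 2] → min -7
[-7, 2, -12] → min -12
[2, -12, 13] → min -12
[-12, 13, 6] → min -12
[13, 6, -9] → min -9
[6, -9, -12] → min -12
Highest of these is -6.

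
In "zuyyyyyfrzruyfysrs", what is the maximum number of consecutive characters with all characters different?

5

add z: [z] len 1
add u: [z, u] len 2
add y: [z, u, y] len 3
add y (repeat y, move left end past it): [y] len 1
add y (repeat y, move left end past it): [y] len 1
add y (repeat y, move left end past it): [y] len 1
add y (repeat y, move left end past it): [y] len 1
add f: [y, f] len 2
add r: [y, f, r] len 3
add z: [y, f, r, z] len 4
add r (repeat r, move left end past it): [z, r] len 2
add u: [z, r, u] len 3
add y: [z, r, u, y] len 4
add f: [z, r, u, y, f] len 5
add y (repeat y, move left end past it): [f, y] len 2
add s: [f, y, s] len 3
add r: [f, y, s, r] len 4
add s (repeat s, move left end past it): [r, s] len 2
Longest all-distinct length: 5.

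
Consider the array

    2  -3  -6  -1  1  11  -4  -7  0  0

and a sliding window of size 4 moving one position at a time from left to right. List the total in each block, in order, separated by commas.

-8, -9, 5, 7, 1, 0, -11

Sliding a size-4 window across the 10 values:
[2, -3, -6, -1] → sum -8
[-3, -6, -1, 1] → sum -9
[-6, -1, 1, 11] → sum 5
[-1, 1, 11, -4] → sum 7
[1, 11, -4, -7] → sum 1
[11, -4, -7, 0] → sum 0
[-4, -7, 0, 0] → sum -11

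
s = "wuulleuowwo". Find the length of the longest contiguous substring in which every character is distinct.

add w: [w] len 1
add u: [w, u] len 2
add u (repeat u, move left end past it): [u] len 1
add l: [u, l] len 2
add l (repeat l, move left end past it): [l] len 1
add e: [l, e] len 2
add u: [l, e, u] len 3
add o: [l, e, u, o] len 4
add w: [l, e, u, o, w] len 5
add w (repeat w, move left end past it): [w] len 1
add o: [w, o] len 2
Longest all-distinct length: 5.

5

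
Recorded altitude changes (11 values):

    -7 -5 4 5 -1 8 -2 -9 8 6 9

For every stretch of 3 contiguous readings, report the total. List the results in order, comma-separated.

Sliding a size-3 window across the 11 values:
[-7, -5, 4] → sum -8
[-5, 4, 5] → sum 4
[4, 5, -1] → sum 8
[5, -1, 8] → sum 12
[-1, 8, -2] → sum 5
[8, -2, -9] → sum -3
[-2, -9, 8] → sum -3
[-9, 8, 6] → sum 5
[8, 6, 9] → sum 23

-8, 4, 8, 12, 5, -3, -3, 5, 23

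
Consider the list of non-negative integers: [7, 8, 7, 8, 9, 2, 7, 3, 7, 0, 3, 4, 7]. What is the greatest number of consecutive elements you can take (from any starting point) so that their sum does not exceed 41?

→ 7: sum 7, len 1
→ 8: sum 15, len 2
→ 7: sum 22, len 3
→ 8: sum 30, len 4
→ 9: sum 39, len 5
→ 2: sum 41, len 6
→ 7 (dropped 7): sum 41, len 6
→ 3 (dropped 8): sum 36, len 6
→ 7 (dropped 7): sum 36, len 6
→ 0: sum 36, len 7
→ 3: sum 39, len 8
→ 4 (dropped 8): sum 35, len 8
→ 7 (dropped 9): sum 33, len 8
Longest length seen: 8.

8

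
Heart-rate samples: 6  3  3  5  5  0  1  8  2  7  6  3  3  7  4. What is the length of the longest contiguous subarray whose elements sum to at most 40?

Extend to the right; shrink from the left whenever the sum exceeds 40:
[6] sum 6 len 1
[6, 3] sum 9 len 2
[6, 3, 3] sum 12 len 3
[6, 3, 3, 5] sum 17 len 4
[6, 3, 3, 5, 5] sum 22 len 5
[6, 3, 3, 5, 5, 0] sum 22 len 6
[6, 3, 3, 5, 5, 0, 1] sum 23 len 7
[6, 3, 3, 5, 5, 0, 1, 8] sum 31 len 8
[6, 3, 3, 5, 5, 0, 1, 8, 2] sum 33 len 9
[6, 3, 3, 5, 5, 0, 1, 8, 2, 7] sum 40 len 10
[3, 3, 5, 5, 0, 1, 8, 2, 7, 6] sum 40 len 10
[3, 5, 5, 0, 1, 8, 2, 7, 6, 3] sum 40 len 10
[5, 5, 0, 1, 8, 2, 7, 6, 3, 3] sum 40 len 10
[0, 1, 8, 2, 7, 6, 3, 3, 7] sum 37 len 9
[8, 2, 7, 6, 3, 3, 7, 4] sum 40 len 8
Longest length seen: 10.

10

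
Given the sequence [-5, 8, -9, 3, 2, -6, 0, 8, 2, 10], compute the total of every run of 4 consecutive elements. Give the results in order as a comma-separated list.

Sliding a size-4 window across the 10 values:
-5 8 -9 3 → sum -3
8 -9 3 2 → sum 4
-9 3 2 -6 → sum -10
3 2 -6 0 → sum -1
2 -6 0 8 → sum 4
-6 0 8 2 → sum 4
0 8 2 10 → sum 20

-3, 4, -10, -1, 4, 4, 20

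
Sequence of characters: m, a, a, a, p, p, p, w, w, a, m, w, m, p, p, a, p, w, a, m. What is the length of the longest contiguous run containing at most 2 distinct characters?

add m: window [m] (1 distinct), len 1
add a: window [m, a] (2 distinct), len 2
add a: window [m, a, a] (2 distinct), len 3
add a: window [m, a, a, a] (2 distinct), len 4
add p: window [a, a, a, p] (2 distinct), len 4
add p: window [a, a, a, p, p] (2 distinct), len 5
add p: window [a, a, a, p, p, p] (2 distinct), len 6
add w: window [p, p, p, w] (2 distinct), len 4
add w: window [p, p, p, w, w] (2 distinct), len 5
add a: window [w, w, a] (2 distinct), len 3
add m: window [a, m] (2 distinct), len 2
add w: window [m, w] (2 distinct), len 2
add m: window [m, w, m] (2 distinct), len 3
add p: window [m, p] (2 distinct), len 2
add p: window [m, p, p] (2 distinct), len 3
add a: window [p, p, a] (2 distinct), len 3
add p: window [p, p, a, p] (2 distinct), len 4
add w: window [p, w] (2 distinct), len 2
add a: window [w, a] (2 distinct), len 2
add m: window [a, m] (2 distinct), len 2
Longest length with ≤2 distinct: 6.

6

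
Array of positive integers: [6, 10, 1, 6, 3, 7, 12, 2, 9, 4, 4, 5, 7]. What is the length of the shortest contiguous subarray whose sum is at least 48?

Extend right; whenever the sum reaches 48, record the length and shrink from the left:
add 6: running sum 6 < 48
add 10: running sum 16 < 48
add 1: running sum 17 < 48
add 6: running sum 23 < 48
add 3: running sum 26 < 48
add 7: running sum 33 < 48
add 12: running sum 45 < 48
add 2: running sum 47 < 48
end 8: [10, 1, 6, 3, 7, 12, 2, 9] sum 50, len 8
end 9: [10, 1, 6, 3, 7, 12, 2, 9, 4] sum 54, len 9
end 10: [1, 6, 3, 7, 12, 2, 9, 4, 4] sum 48, len 9
end 11: [6, 3, 7, 12, 2, 9, 4, 4, 5] sum 52, len 9
end 12: [7, 12, 2, 9, 4, 4, 5, 7] sum 50, len 8
Shortest qualifying length: 8.

8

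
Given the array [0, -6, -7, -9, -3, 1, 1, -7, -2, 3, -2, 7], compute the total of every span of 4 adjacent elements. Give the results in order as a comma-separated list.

-22, -25, -18, -10, -8, -7, -5, -8, 6

(0, -6, -7, -9) → sum -22
(-6, -7, -9, -3) → sum -25
(-7, -9, -3, 1) → sum -18
(-9, -3, 1, 1) → sum -10
(-3, 1, 1, -7) → sum -8
(1, 1, -7, -2) → sum -7
(1, -7, -2, 3) → sum -5
(-7, -2, 3, -2) → sum -8
(-2, 3, -2, 7) → sum 6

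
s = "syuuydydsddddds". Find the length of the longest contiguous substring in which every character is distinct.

[s] len 1
[s, y] len 2
[s, y, u] len 3
[u] len 1
[u, y] len 2
[u, y, d] len 3
[d, y] len 2
[y, d] len 2
[y, d, s] len 3
[s, d] len 2
[d] len 1
[d] len 1
[d] len 1
[d] len 1
[d, s] len 2
Longest all-distinct length: 3.

3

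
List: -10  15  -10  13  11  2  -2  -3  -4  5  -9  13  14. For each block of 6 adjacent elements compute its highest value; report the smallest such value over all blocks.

-10 15 -10 13 11 2 → max 15
15 -10 13 11 2 -2 → max 15
-10 13 11 2 -2 -3 → max 13
13 11 2 -2 -3 -4 → max 13
11 2 -2 -3 -4 5 → max 11
2 -2 -3 -4 5 -9 → max 5
-2 -3 -4 5 -9 13 → max 13
-3 -4 5 -9 13 14 → max 14
Smallest of these is 5.

5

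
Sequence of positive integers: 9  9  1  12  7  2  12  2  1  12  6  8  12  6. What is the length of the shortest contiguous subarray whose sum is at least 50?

Extend right; whenever the sum reaches 50, record the length and shrink from the left:
add 9: running sum 9 < 50
add 9: running sum 18 < 50
add 1: running sum 19 < 50
add 12: running sum 31 < 50
add 7: running sum 38 < 50
add 2: running sum 40 < 50
end 6: [9, 9, 1, 12, 7, 2, 12] sum 52, len 7
end 7: [9, 9, 1, 12, 7, 2, 12, 2] sum 54, len 8
end 8: [9, 9, 1, 12, 7, 2, 12, 2, 1] sum 55, len 9
end 9: [9, 1, 12, 7, 2, 12, 2, 1, 12] sum 58, len 9
end 10: [12, 7, 2, 12, 2, 1, 12, 6] sum 54, len 8
end 11: [7, 2, 12, 2, 1, 12, 6, 8] sum 50, len 8
end 12: [12, 2, 1, 12, 6, 8, 12] sum 53, len 7
end 13: [12, 2, 1, 12, 6, 8, 12, 6] sum 59, len 8
Shortest qualifying length: 7.

7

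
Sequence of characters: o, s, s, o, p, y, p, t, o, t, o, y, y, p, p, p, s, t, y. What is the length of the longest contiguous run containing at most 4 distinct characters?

add o: window [o] (1 distinct), len 1
add s: window [o, s] (2 distinct), len 2
add s: window [o, s, s] (2 distinct), len 3
add o: window [o, s, s, o] (2 distinct), len 4
add p: window [o, s, s, o, p] (3 distinct), len 5
add y: window [o, s, s, o, p, y] (4 distinct), len 6
add p: window [o, s, s, o, p, y, p] (4 distinct), len 7
add t: window [o, p, y, p, t] (4 distinct), len 5
add o: window [o, p, y, p, t, o] (4 distinct), len 6
add t: window [o, p, y, p, t, o, t] (4 distinct), len 7
add o: window [o, p, y, p, t, o, t, o] (4 distinct), len 8
add y: window [o, p, y, p, t, o, t, o, y] (4 distinct), len 9
add y: window [o, p, y, p, t, o, t, o, y, y] (4 distinct), len 10
add p: window [o, p, y, p, t, o, t, o, y, y, p] (4 distinct), len 11
add p: window [o, p, y, p, t, o, t, o, y, y, p, p] (4 distinct), len 12
add p: window [o, p, y, p, t, o, t, o, y, y, p, p, p] (4 distinct), len 13
add s: window [o, y, y, p, p, p, s] (4 distinct), len 7
add t: window [y, y, p, p, p, s, t] (4 distinct), len 7
add y: window [y, y, p, p, p, s, t, y] (4 distinct), len 8
Longest length with ≤4 distinct: 13.

13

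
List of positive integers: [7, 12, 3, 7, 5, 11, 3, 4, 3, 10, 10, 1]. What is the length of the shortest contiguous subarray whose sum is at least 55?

add 7: running sum 7 < 55
add 12: running sum 19 < 55
add 3: running sum 22 < 55
add 7: running sum 29 < 55
add 5: running sum 34 < 55
add 11: running sum 45 < 55
add 3: running sum 48 < 55
add 4: running sum 52 < 55
add 3: shortest ending here [7, 12, 3, 7, 5, 11, 3, 4, 3] sum 55, len 9
add 10: shortest ending here [12, 3, 7, 5, 11, 3, 4, 3, 10] sum 58, len 9
add 10: shortest ending here [3, 7, 5, 11, 3, 4, 3, 10, 10] sum 56, len 9
add 1: shortest ending here [3, 7, 5, 11, 3, 4, 3, 10, 10, 1] sum 57, len 10
Shortest qualifying length: 9.

9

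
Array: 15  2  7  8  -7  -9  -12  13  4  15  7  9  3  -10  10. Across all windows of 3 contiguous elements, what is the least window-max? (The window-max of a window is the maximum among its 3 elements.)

[15, 2, 7] → max 15
[2, 7, 8] → max 8
[7, 8, -7] → max 8
[8, -7, -9] → max 8
[-7, -9, -12] → max -7
[-9, -12, 13] → max 13
[-12, 13, 4] → max 13
[13, 4, 15] → max 15
[4, 15, 7] → max 15
[15, 7, 9] → max 15
[7, 9, 3] → max 9
[9, 3, -10] → max 9
[3, -10, 10] → max 10
Least of these is -7.

-7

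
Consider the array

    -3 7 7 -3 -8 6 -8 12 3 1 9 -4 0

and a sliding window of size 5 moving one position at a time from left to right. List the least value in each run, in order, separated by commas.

[-3, 7, 7, -3, -8] → min -8
[7, 7, -3, -8, 6] → min -8
[7, -3, -8, 6, -8] → min -8
[-3, -8, 6, -8, 12] → min -8
[-8, 6, -8, 12, 3] → min -8
[6, -8, 12, 3, 1] → min -8
[-8, 12, 3, 1, 9] → min -8
[12, 3, 1, 9, -4] → min -4
[3, 1, 9, -4, 0] → min -4

-8, -8, -8, -8, -8, -8, -8, -4, -4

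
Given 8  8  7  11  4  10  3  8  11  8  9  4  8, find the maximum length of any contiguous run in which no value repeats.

6

add 8: [8] len 1
add 8 (repeat 8, move left end past it): [8] len 1
add 7: [8, 7] len 2
add 11: [8, 7, 11] len 3
add 4: [8, 7, 11, 4] len 4
add 10: [8, 7, 11, 4, 10] len 5
add 3: [8, 7, 11, 4, 10, 3] len 6
add 8 (repeat 8, move left end past it): [7, 11, 4, 10, 3, 8] len 6
add 11 (repeat 11, move left end past it): [4, 10, 3, 8, 11] len 5
add 8 (repeat 8, move left end past it): [11, 8] len 2
add 9: [11, 8, 9] len 3
add 4: [11, 8, 9, 4] len 4
add 8 (repeat 8, move left end past it): [9, 4, 8] len 3
Longest all-distinct length: 6.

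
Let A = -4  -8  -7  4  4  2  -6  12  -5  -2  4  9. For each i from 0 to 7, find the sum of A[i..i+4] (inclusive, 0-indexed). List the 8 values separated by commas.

Sliding a size-5 window across the 12 values:
[-4, -8, -7, 4, 4] → sum -11
[-8, -7, 4, 4, 2] → sum -5
[-7, 4, 4, 2, -6] → sum -3
[4, 4, 2, -6, 12] → sum 16
[4, 2, -6, 12, -5] → sum 7
[2, -6, 12, -5, -2] → sum 1
[-6, 12, -5, -2, 4] → sum 3
[12, -5, -2, 4, 9] → sum 18

-11, -5, -3, 16, 7, 1, 3, 18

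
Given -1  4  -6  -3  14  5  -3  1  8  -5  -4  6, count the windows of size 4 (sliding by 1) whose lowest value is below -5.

(-1, 4, -6, -3) → min -6  < -5 ✓
(4, -6, -3, 14) → min -6  < -5 ✓
(-6, -3, 14, 5) → min -6  < -5 ✓
(-3, 14, 5, -3) → min -3
(14, 5, -3, 1) → min -3
(5, -3, 1, 8) → min -3
(-3, 1, 8, -5) → min -5
(1, 8, -5, -4) → min -5
(8, -5, -4, 6) → min -5
3 windows satisfy the condition.

3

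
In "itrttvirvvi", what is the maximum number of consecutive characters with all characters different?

add i: [i] len 1
add t: [i, t] len 2
add r: [i, t, r] len 3
add t (repeat t, move left end past it): [r, t] len 2
add t (repeat t, move left end past it): [t] len 1
add v: [t, v] len 2
add i: [t, v, i] len 3
add r: [t, v, i, r] len 4
add v (repeat v, move left end past it): [i, r, v] len 3
add v (repeat v, move left end past it): [v] len 1
add i: [v, i] len 2
Longest all-distinct length: 4.

4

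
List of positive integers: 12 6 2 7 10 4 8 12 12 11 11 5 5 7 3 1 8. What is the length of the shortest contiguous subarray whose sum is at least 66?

7

add 12: running sum 12 < 66
add 6: running sum 18 < 66
add 2: running sum 20 < 66
add 7: running sum 27 < 66
add 10: running sum 37 < 66
add 4: running sum 41 < 66
add 8: running sum 49 < 66
add 12: running sum 61 < 66
add 12: shortest ending here [12, 6, 2, 7, 10, 4, 8, 12, 12] sum 73, len 9
add 11: shortest ending here [2, 7, 10, 4, 8, 12, 12, 11] sum 66, len 8
add 11: shortest ending here [10, 4, 8, 12, 12, 11, 11] sum 68, len 7
add 5: shortest ending here [10, 4, 8, 12, 12, 11, 11, 5] sum 73, len 8
add 5: shortest ending here [4, 8, 12, 12, 11, 11, 5, 5] sum 68, len 8
add 7: shortest ending here [8, 12, 12, 11, 11, 5, 5, 7] sum 71, len 8
add 3: shortest ending here [12, 12, 11, 11, 5, 5, 7, 3] sum 66, len 8
add 1: shortest ending here [12, 12, 11, 11, 5, 5, 7, 3, 1] sum 67, len 9
add 8: shortest ending here [12, 12, 11, 11, 5, 5, 7, 3, 1, 8] sum 75, len 10
Shortest qualifying length: 7.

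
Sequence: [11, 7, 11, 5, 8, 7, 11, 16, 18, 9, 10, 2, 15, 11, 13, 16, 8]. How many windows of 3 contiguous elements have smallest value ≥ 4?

12

(11, 7, 11) → min 7  ≥ 4 ✓
(7, 11, 5) → min 5  ≥ 4 ✓
(11, 5, 8) → min 5  ≥ 4 ✓
(5, 8, 7) → min 5  ≥ 4 ✓
(8, 7, 11) → min 7  ≥ 4 ✓
(7, 11, 16) → min 7  ≥ 4 ✓
(11, 16, 18) → min 11  ≥ 4 ✓
(16, 18, 9) → min 9  ≥ 4 ✓
(18, 9, 10) → min 9  ≥ 4 ✓
(9, 10, 2) → min 2
(10, 2, 15) → min 2
(2, 15, 11) → min 2
(15, 11, 13) → min 11  ≥ 4 ✓
(11, 13, 16) → min 11  ≥ 4 ✓
(13, 16, 8) → min 8  ≥ 4 ✓
12 windows satisfy the condition.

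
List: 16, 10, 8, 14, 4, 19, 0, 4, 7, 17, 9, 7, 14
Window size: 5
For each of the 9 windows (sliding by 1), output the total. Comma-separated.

52, 55, 45, 41, 34, 47, 37, 44, 54

Sliding a size-5 window across the 13 values:
16 10 8 14 4 → sum 52
10 8 14 4 19 → sum 55
8 14 4 19 0 → sum 45
14 4 19 0 4 → sum 41
4 19 0 4 7 → sum 34
19 0 4 7 17 → sum 47
0 4 7 17 9 → sum 37
4 7 17 9 7 → sum 44
7 17 9 7 14 → sum 54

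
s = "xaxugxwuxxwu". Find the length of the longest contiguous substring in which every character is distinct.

4

add x: [x] len 1
add a: [x, a] len 2
add x (repeat x, move left end past it): [a, x] len 2
add u: [a, x, u] len 3
add g: [a, x, u, g] len 4
add x (repeat x, move left end past it): [u, g, x] len 3
add w: [u, g, x, w] len 4
add u (repeat u, move left end past it): [g, x, w, u] len 4
add x (repeat x, move left end past it): [w, u, x] len 3
add x (repeat x, move left end past it): [x] len 1
add w: [x, w] len 2
add u: [x, w, u] len 3
Longest all-distinct length: 4.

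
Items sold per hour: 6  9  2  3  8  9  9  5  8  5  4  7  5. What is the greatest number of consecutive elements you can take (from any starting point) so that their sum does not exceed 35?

6

Extend to the right; shrink from the left whenever the sum exceeds 35:
add 6: [6] sum 6, len 1
add 9: [6, 9] sum 15, len 2
add 2: [6, 9, 2] sum 17, len 3
add 3: [6, 9, 2, 3] sum 20, len 4
add 8: [6, 9, 2, 3, 8] sum 28, len 5
add 9: [9, 2, 3, 8, 9] sum 31, len 5
add 9: [2, 3, 8, 9, 9] sum 31, len 5
add 5: [3, 8, 9, 9, 5] sum 34, len 5
add 8: [9, 9, 5, 8] sum 31, len 4
add 5: [9, 5, 8, 5] sum 27, len 4
add 4: [9, 5, 8, 5, 4] sum 31, len 5
add 7: [5, 8, 5, 4, 7] sum 29, len 5
add 5: [5, 8, 5, 4, 7, 5] sum 34, len 6
Longest length seen: 6.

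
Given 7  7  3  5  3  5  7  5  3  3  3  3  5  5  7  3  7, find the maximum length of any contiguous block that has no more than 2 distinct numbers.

add 7: window [7] (1 distinct), len 1
add 7: window [7, 7] (1 distinct), len 2
add 3: window [7, 7, 3] (2 distinct), len 3
add 5: window [3, 5] (2 distinct), len 2
add 3: window [3, 5, 3] (2 distinct), len 3
add 5: window [3, 5, 3, 5] (2 distinct), len 4
add 7: window [5, 7] (2 distinct), len 2
add 5: window [5, 7, 5] (2 distinct), len 3
add 3: window [5, 3] (2 distinct), len 2
add 3: window [5, 3, 3] (2 distinct), len 3
add 3: window [5, 3, 3, 3] (2 distinct), len 4
add 3: window [5, 3, 3, 3, 3] (2 distinct), len 5
add 5: window [5, 3, 3, 3, 3, 5] (2 distinct), len 6
add 5: window [5, 3, 3, 3, 3, 5, 5] (2 distinct), len 7
add 7: window [5, 5, 7] (2 distinct), len 3
add 3: window [7, 3] (2 distinct), len 2
add 7: window [7, 3, 7] (2 distinct), len 3
Longest length with ≤2 distinct: 7.

7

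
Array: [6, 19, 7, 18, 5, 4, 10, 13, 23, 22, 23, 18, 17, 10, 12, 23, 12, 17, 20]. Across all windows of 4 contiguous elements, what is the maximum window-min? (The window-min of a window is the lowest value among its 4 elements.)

18

6 19 7 18 → min 6
19 7 18 5 → min 5
7 18 5 4 → min 4
18 5 4 10 → min 4
5 4 10 13 → min 4
4 10 13 23 → min 4
10 13 23 22 → min 10
13 23 22 23 → min 13
23 22 23 18 → min 18
22 23 18 17 → min 17
23 18 17 10 → min 10
18 17 10 12 → min 10
17 10 12 23 → min 10
10 12 23 12 → min 10
12 23 12 17 → min 12
23 12 17 20 → min 12
Maximum of these is 18.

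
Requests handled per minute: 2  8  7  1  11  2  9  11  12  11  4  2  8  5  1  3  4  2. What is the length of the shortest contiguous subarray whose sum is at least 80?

add 2: running sum 2 < 80
add 8: running sum 10 < 80
add 7: running sum 17 < 80
add 1: running sum 18 < 80
add 11: running sum 29 < 80
add 2: running sum 31 < 80
add 9: running sum 40 < 80
add 11: running sum 51 < 80
add 12: running sum 63 < 80
add 11: running sum 74 < 80
add 4: running sum 78 < 80
end 11: [2, 8, 7, 1, 11, 2, 9, 11, 12, 11, 4, 2] sum 80, len 12
end 12: [8, 7, 1, 11, 2, 9, 11, 12, 11, 4, 2, 8] sum 86, len 12
end 13: [7, 1, 11, 2, 9, 11, 12, 11, 4, 2, 8, 5] sum 83, len 12
end 14: [7, 1, 11, 2, 9, 11, 12, 11, 4, 2, 8, 5, 1] sum 84, len 13
end 15: [1, 11, 2, 9, 11, 12, 11, 4, 2, 8, 5, 1, 3] sum 80, len 13
end 16: [11, 2, 9, 11, 12, 11, 4, 2, 8, 5, 1, 3, 4] sum 83, len 13
end 17: [11, 2, 9, 11, 12, 11, 4, 2, 8, 5, 1, 3, 4, 2] sum 85, len 14
Shortest qualifying length: 12.

12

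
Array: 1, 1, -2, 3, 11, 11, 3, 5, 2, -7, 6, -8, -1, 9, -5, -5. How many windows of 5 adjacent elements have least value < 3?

11

[1, 1, -2, 3, 11] → min -2  < 3 ✓
[1, -2, 3, 11, 11] → min -2  < 3 ✓
[-2, 3, 11, 11, 3] → min -2  < 3 ✓
[3, 11, 11, 3, 5] → min 3
[11, 11, 3, 5, 2] → min 2  < 3 ✓
[11, 3, 5, 2, -7] → min -7  < 3 ✓
[3, 5, 2, -7, 6] → min -7  < 3 ✓
[5, 2, -7, 6, -8] → min -8  < 3 ✓
[2, -7, 6, -8, -1] → min -8  < 3 ✓
[-7, 6, -8, -1, 9] → min -8  < 3 ✓
[6, -8, -1, 9, -5] → min -8  < 3 ✓
[-8, -1, 9, -5, -5] → min -8  < 3 ✓
11 windows satisfy the condition.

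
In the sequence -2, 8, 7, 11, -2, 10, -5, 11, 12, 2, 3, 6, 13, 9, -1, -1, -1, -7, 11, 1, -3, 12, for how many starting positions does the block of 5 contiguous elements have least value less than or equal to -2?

12

-2 8 7 11 -2 → min -2  ≤ -2 ✓
8 7 11 -2 10 → min -2  ≤ -2 ✓
7 11 -2 10 -5 → min -5  ≤ -2 ✓
11 -2 10 -5 11 → min -5  ≤ -2 ✓
-2 10 -5 11 12 → min -5  ≤ -2 ✓
10 -5 11 12 2 → min -5  ≤ -2 ✓
-5 11 12 2 3 → min -5  ≤ -2 ✓
11 12 2 3 6 → min 2
12 2 3 6 13 → min 2
2 3 6 13 9 → min 2
3 6 13 9 -1 → min -1
6 13 9 -1 -1 → min -1
13 9 -1 -1 -1 → min -1
9 -1 -1 -1 -7 → min -7  ≤ -2 ✓
-1 -1 -1 -7 11 → min -7  ≤ -2 ✓
-1 -1 -7 11 1 → min -7  ≤ -2 ✓
-1 -7 11 1 -3 → min -7  ≤ -2 ✓
-7 11 1 -3 12 → min -7  ≤ -2 ✓
12 windows satisfy the condition.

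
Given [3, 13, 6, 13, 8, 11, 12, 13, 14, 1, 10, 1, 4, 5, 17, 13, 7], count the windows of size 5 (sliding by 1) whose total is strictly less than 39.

3 13 6 13 8 → sum 43
13 6 13 8 11 → sum 51
6 13 8 11 12 → sum 50
13 8 11 12 13 → sum 57
8 11 12 13 14 → sum 58
11 12 13 14 1 → sum 51
12 13 14 1 10 → sum 50
13 14 1 10 1 → sum 39
14 1 10 1 4 → sum 30  < 39 ✓
1 10 1 4 5 → sum 21  < 39 ✓
10 1 4 5 17 → sum 37  < 39 ✓
1 4 5 17 13 → sum 40
4 5 17 13 7 → sum 46
3 windows satisfy the condition.

3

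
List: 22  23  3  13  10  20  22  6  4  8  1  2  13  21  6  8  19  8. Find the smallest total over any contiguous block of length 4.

15

Window sums for each of the 15 positions:
(22, 23, 3, 13) → sum 61
(23, 3, 13, 10) → sum 49
(3, 13, 10, 20) → sum 46
(13, 10, 20, 22) → sum 65
(10, 20, 22, 6) → sum 58
(20, 22, 6, 4) → sum 52
(22, 6, 4, 8) → sum 40
(6, 4, 8, 1) → sum 19
(4, 8, 1, 2) → sum 15
(8, 1, 2, 13) → sum 24
(1, 2, 13, 21) → sum 37
(2, 13, 21, 6) → sum 42
(13, 21, 6, 8) → sum 48
(21, 6, 8, 19) → sum 54
(6, 8, 19, 8) → sum 41
Smallest of these is 15.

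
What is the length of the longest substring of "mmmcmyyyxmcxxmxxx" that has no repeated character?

4

[m] len 1
[m] len 1
[m] len 1
[m, c] len 2
[c, m] len 2
[c, m, y] len 3
[y] len 1
[y] len 1
[y, x] len 2
[y, x, m] len 3
[y, x, m, c] len 4
[m, c, x] len 3
[x] len 1
[x, m] len 2
[m, x] len 2
[x] len 1
[x] len 1
Longest all-distinct length: 4.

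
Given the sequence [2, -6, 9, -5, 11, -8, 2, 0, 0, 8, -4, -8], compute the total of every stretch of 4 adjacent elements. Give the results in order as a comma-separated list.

0, 9, 7, 0, 5, -6, 10, 4, -4

[2, -6, 9, -5] → sum 0
[-6, 9, -5, 11] → sum 9
[9, -5, 11, -8] → sum 7
[-5, 11, -8, 2] → sum 0
[11, -8, 2, 0] → sum 5
[-8, 2, 0, 0] → sum -6
[2, 0, 0, 8] → sum 10
[0, 0, 8, -4] → sum 4
[0, 8, -4, -8] → sum -4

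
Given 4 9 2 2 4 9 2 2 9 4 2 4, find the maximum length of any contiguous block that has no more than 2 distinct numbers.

4

Extend right; when distinct count exceeds 2, shrink from the left:
[4] 1 distinct, len 1
[4, 9] 2 distinct, len 2
[9, 2] 2 distinct, len 2
[9, 2, 2] 2 distinct, len 3
[2, 2, 4] 2 distinct, len 3
[4, 9] 2 distinct, len 2
[9, 2] 2 distinct, len 2
[9, 2, 2] 2 distinct, len 3
[9, 2, 2, 9] 2 distinct, len 4
[9, 4] 2 distinct, len 2
[4, 2] 2 distinct, len 2
[4, 2, 4] 2 distinct, len 3
Longest length with ≤2 distinct: 4.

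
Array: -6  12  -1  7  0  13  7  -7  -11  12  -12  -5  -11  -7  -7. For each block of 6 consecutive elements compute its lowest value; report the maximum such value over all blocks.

Each size-6 window and its min:
[-6, 12, -1, 7, 0, 13] → min -6
[12, -1, 7, 0, 13, 7] → min -1
[-1, 7, 0, 13, 7, -7] → min -7
[7, 0, 13, 7, -7, -11] → min -11
[0, 13, 7, -7, -11, 12] → min -11
[13, 7, -7, -11, 12, -12] → min -12
[7, -7, -11, 12, -12, -5] → min -12
[-7, -11, 12, -12, -5, -11] → min -12
[-11, 12, -12, -5, -11, -7] → min -12
[12, -12, -5, -11, -7, -7] → min -12
Maximum of these is -1.

-1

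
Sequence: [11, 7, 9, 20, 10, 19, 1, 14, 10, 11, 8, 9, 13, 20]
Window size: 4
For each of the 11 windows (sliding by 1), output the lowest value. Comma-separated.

(11, 7, 9, 20) → min 7
(7, 9, 20, 10) → min 7
(9, 20, 10, 19) → min 9
(20, 10, 19, 1) → min 1
(10, 19, 1, 14) → min 1
(19, 1, 14, 10) → min 1
(1, 14, 10, 11) → min 1
(14, 10, 11, 8) → min 8
(10, 11, 8, 9) → min 8
(11, 8, 9, 13) → min 8
(8, 9, 13, 20) → min 8

7, 7, 9, 1, 1, 1, 1, 8, 8, 8, 8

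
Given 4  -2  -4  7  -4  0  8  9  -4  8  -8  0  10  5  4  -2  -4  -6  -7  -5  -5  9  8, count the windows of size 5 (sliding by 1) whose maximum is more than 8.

12

[4, -2, -4, 7, -4] → max 7
[-2, -4, 7, -4, 0] → max 7
[-4, 7, -4, 0, 8] → max 8
[7, -4, 0, 8, 9] → max 9  > 8 ✓
[-4, 0, 8, 9, -4] → max 9  > 8 ✓
[0, 8, 9, -4, 8] → max 9  > 8 ✓
[8, 9, -4, 8, -8] → max 9  > 8 ✓
[9, -4, 8, -8, 0] → max 9  > 8 ✓
[-4, 8, -8, 0, 10] → max 10  > 8 ✓
[8, -8, 0, 10, 5] → max 10  > 8 ✓
[-8, 0, 10, 5, 4] → max 10  > 8 ✓
[0, 10, 5, 4, -2] → max 10  > 8 ✓
[10, 5, 4, -2, -4] → max 10  > 8 ✓
[5, 4, -2, -4, -6] → max 5
[4, -2, -4, -6, -7] → max 4
[-2, -4, -6, -7, -5] → max -2
[-4, -6, -7, -5, -5] → max -4
[-6, -7, -5, -5, 9] → max 9  > 8 ✓
[-7, -5, -5, 9, 8] → max 9  > 8 ✓
12 windows satisfy the condition.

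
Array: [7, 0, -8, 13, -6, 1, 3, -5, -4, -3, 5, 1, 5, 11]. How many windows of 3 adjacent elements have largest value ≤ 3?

4

[7, 0, -8] → max 7
[0, -8, 13] → max 13
[-8, 13, -6] → max 13
[13, -6, 1] → max 13
[-6, 1, 3] → max 3  ≤ 3 ✓
[1, 3, -5] → max 3  ≤ 3 ✓
[3, -5, -4] → max 3  ≤ 3 ✓
[-5, -4, -3] → max -3  ≤ 3 ✓
[-4, -3, 5] → max 5
[-3, 5, 1] → max 5
[5, 1, 5] → max 5
[1, 5, 11] → max 11
4 windows satisfy the condition.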